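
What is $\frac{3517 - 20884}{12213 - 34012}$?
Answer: $\frac{17367}{21799} \approx 0.79669$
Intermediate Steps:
$\frac{3517 - 20884}{12213 - 34012} = - \frac{17367}{-21799} = \left(-17367\right) \left(- \frac{1}{21799}\right) = \frac{17367}{21799}$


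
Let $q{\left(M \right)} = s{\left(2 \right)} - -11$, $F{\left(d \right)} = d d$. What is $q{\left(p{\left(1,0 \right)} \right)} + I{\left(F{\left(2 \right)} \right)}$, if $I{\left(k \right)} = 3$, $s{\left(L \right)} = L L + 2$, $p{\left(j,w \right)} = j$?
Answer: $20$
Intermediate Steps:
$s{\left(L \right)} = 2 + L^{2}$ ($s{\left(L \right)} = L^{2} + 2 = 2 + L^{2}$)
$F{\left(d \right)} = d^{2}$
$q{\left(M \right)} = 17$ ($q{\left(M \right)} = \left(2 + 2^{2}\right) - -11 = \left(2 + 4\right) + 11 = 6 + 11 = 17$)
$q{\left(p{\left(1,0 \right)} \right)} + I{\left(F{\left(2 \right)} \right)} = 17 + 3 = 20$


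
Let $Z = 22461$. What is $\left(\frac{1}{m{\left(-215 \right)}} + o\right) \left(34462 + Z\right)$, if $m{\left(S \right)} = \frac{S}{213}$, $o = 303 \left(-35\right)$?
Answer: $- \frac{129800833824}{215} \approx -6.0372 \cdot 10^{8}$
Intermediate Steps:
$o = -10605$
$m{\left(S \right)} = \frac{S}{213}$ ($m{\left(S \right)} = S \frac{1}{213} = \frac{S}{213}$)
$\left(\frac{1}{m{\left(-215 \right)}} + o\right) \left(34462 + Z\right) = \left(\frac{1}{\frac{1}{213} \left(-215\right)} - 10605\right) \left(34462 + 22461\right) = \left(\frac{1}{- \frac{215}{213}} - 10605\right) 56923 = \left(- \frac{213}{215} - 10605\right) 56923 = \left(- \frac{2280288}{215}\right) 56923 = - \frac{129800833824}{215}$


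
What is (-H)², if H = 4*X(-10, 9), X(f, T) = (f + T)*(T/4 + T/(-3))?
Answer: 9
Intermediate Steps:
X(f, T) = -T*(T + f)/12 (X(f, T) = (T + f)*(T*(¼) + T*(-⅓)) = (T + f)*(T/4 - T/3) = (T + f)*(-T/12) = -T*(T + f)/12)
H = 3 (H = 4*(-1/12*9*(9 - 10)) = 4*(-1/12*9*(-1)) = 4*(¾) = 3)
(-H)² = (-1*3)² = (-3)² = 9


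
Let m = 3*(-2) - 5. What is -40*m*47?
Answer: 20680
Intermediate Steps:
m = -11 (m = -6 - 5 = -11)
-40*m*47 = -40*(-11)*47 = 440*47 = 20680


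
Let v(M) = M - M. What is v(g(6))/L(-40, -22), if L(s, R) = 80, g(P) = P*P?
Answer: 0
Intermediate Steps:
g(P) = P²
v(M) = 0
v(g(6))/L(-40, -22) = 0/80 = 0*(1/80) = 0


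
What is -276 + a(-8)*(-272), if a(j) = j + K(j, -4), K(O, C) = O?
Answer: 4076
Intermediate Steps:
a(j) = 2*j (a(j) = j + j = 2*j)
-276 + a(-8)*(-272) = -276 + (2*(-8))*(-272) = -276 - 16*(-272) = -276 + 4352 = 4076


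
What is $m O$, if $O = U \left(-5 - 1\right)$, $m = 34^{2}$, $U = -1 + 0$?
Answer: $6936$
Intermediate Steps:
$U = -1$
$m = 1156$
$O = 6$ ($O = - (-5 - 1) = \left(-1\right) \left(-6\right) = 6$)
$m O = 1156 \cdot 6 = 6936$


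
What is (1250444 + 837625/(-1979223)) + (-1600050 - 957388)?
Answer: -2586833423287/1979223 ≈ -1.3070e+6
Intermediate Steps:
(1250444 + 837625/(-1979223)) + (-1600050 - 957388) = (1250444 + 837625*(-1/1979223)) - 2557438 = (1250444 - 837625/1979223) - 2557438 = 2474906687387/1979223 - 2557438 = -2586833423287/1979223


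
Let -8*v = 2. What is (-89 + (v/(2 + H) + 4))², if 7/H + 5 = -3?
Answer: 588289/81 ≈ 7262.8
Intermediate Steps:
H = -7/8 (H = 7/(-5 - 3) = 7/(-8) = 7*(-⅛) = -7/8 ≈ -0.87500)
v = -¼ (v = -⅛*2 = -¼ ≈ -0.25000)
(-89 + (v/(2 + H) + 4))² = (-89 + (-¼/(2 - 7/8) + 4))² = (-89 + (-¼/(9/8) + 4))² = (-89 + ((8/9)*(-¼) + 4))² = (-89 + (-2/9 + 4))² = (-89 + 34/9)² = (-767/9)² = 588289/81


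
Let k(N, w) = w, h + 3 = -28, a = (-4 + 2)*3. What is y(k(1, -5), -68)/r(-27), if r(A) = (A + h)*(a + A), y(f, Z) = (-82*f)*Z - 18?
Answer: -481/33 ≈ -14.576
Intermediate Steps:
a = -6 (a = -2*3 = -6)
h = -31 (h = -3 - 28 = -31)
y(f, Z) = -18 - 82*Z*f (y(f, Z) = -82*Z*f - 18 = -18 - 82*Z*f)
r(A) = (-31 + A)*(-6 + A) (r(A) = (A - 31)*(-6 + A) = (-31 + A)*(-6 + A))
y(k(1, -5), -68)/r(-27) = (-18 - 82*(-68)*(-5))/(186 + (-27)² - 37*(-27)) = (-18 - 27880)/(186 + 729 + 999) = -27898/1914 = -27898*1/1914 = -481/33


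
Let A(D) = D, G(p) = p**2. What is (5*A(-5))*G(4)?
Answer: -400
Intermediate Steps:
(5*A(-5))*G(4) = (5*(-5))*4**2 = -25*16 = -400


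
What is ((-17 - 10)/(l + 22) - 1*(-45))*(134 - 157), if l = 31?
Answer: -54234/53 ≈ -1023.3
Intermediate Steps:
((-17 - 10)/(l + 22) - 1*(-45))*(134 - 157) = ((-17 - 10)/(31 + 22) - 1*(-45))*(134 - 157) = (-27/53 + 45)*(-23) = (2358/53)*(-23) = -54234/53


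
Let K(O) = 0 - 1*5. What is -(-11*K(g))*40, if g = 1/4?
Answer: -2200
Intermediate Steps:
g = ¼ ≈ 0.25000
K(O) = -5 (K(O) = 0 - 5 = -5)
-(-11*K(g))*40 = -(-11*(-5))*40 = -55*40 = -1*2200 = -2200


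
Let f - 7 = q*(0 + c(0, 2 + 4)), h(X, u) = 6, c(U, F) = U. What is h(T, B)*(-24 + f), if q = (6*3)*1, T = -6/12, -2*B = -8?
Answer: -102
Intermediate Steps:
B = 4 (B = -½*(-8) = 4)
T = -½ (T = -6*1/12 = -½ ≈ -0.50000)
q = 18 (q = 18*1 = 18)
f = 7 (f = 7 + 18*(0 + 0) = 7 + 18*0 = 7 + 0 = 7)
h(T, B)*(-24 + f) = 6*(-24 + 7) = 6*(-17) = -102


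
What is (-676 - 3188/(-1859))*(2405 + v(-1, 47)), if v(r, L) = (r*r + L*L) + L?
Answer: -5843798352/1859 ≈ -3.1435e+6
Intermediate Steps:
v(r, L) = L + L² + r² (v(r, L) = (r² + L²) + L = (L² + r²) + L = L + L² + r²)
(-676 - 3188/(-1859))*(2405 + v(-1, 47)) = (-676 - 3188/(-1859))*(2405 + (47 + 47² + (-1)²)) = (-676 - 3188*(-1/1859))*(2405 + (47 + 2209 + 1)) = (-676 + 3188/1859)*(2405 + 2257) = -1253496/1859*4662 = -5843798352/1859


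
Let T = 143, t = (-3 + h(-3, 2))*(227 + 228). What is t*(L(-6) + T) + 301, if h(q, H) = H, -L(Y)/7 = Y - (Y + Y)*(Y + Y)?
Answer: -542514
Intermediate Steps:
L(Y) = -7*Y + 28*Y² (L(Y) = -7*(Y - (Y + Y)*(Y + Y)) = -7*(Y - 2*Y*2*Y) = -7*(Y - 4*Y²) = -7*Y + 28*Y²)
t = -455 (t = (-3 + 2)*(227 + 228) = -1*455 = -455)
t*(L(-6) + T) + 301 = -455*(7*(-6)*(-1 + 4*(-6)) + 143) + 301 = -455*(7*(-6)*(-1 - 24) + 143) + 301 = -455*(7*(-6)*(-25) + 143) + 301 = -455*(1050 + 143) + 301 = -455*1193 + 301 = -542815 + 301 = -542514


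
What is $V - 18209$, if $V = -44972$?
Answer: $-63181$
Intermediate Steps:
$V - 18209 = -44972 - 18209 = -63181$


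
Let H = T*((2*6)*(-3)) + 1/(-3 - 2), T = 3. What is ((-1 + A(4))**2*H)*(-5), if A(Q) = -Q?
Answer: 13525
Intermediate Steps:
H = -541/5 (H = 3*((2*6)*(-3)) + 1/(-3 - 2) = 3*(12*(-3)) + 1/(-5) = 3*(-36) - 1/5 = -108 - 1/5 = -541/5 ≈ -108.20)
((-1 + A(4))**2*H)*(-5) = ((-1 - 1*4)**2*(-541/5))*(-5) = ((-1 - 4)**2*(-541/5))*(-5) = ((-5)**2*(-541/5))*(-5) = (25*(-541/5))*(-5) = -2705*(-5) = 13525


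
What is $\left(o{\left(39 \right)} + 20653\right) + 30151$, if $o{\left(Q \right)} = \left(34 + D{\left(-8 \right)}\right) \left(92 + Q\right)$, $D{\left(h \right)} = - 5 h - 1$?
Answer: $60367$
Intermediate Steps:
$D{\left(h \right)} = -1 - 5 h$
$o{\left(Q \right)} = 6716 + 73 Q$ ($o{\left(Q \right)} = \left(34 - -39\right) \left(92 + Q\right) = \left(34 + \left(-1 + 40\right)\right) \left(92 + Q\right) = \left(34 + 39\right) \left(92 + Q\right) = 73 \left(92 + Q\right) = 6716 + 73 Q$)
$\left(o{\left(39 \right)} + 20653\right) + 30151 = \left(\left(6716 + 73 \cdot 39\right) + 20653\right) + 30151 = \left(\left(6716 + 2847\right) + 20653\right) + 30151 = \left(9563 + 20653\right) + 30151 = 30216 + 30151 = 60367$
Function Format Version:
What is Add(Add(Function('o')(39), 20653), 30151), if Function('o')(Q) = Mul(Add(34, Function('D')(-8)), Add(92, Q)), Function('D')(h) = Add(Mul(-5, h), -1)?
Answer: 60367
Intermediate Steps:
Function('D')(h) = Add(-1, Mul(-5, h))
Function('o')(Q) = Add(6716, Mul(73, Q)) (Function('o')(Q) = Mul(Add(34, Add(-1, Mul(-5, -8))), Add(92, Q)) = Mul(Add(34, Add(-1, 40)), Add(92, Q)) = Mul(Add(34, 39), Add(92, Q)) = Mul(73, Add(92, Q)) = Add(6716, Mul(73, Q)))
Add(Add(Function('o')(39), 20653), 30151) = Add(Add(Add(6716, Mul(73, 39)), 20653), 30151) = Add(Add(Add(6716, 2847), 20653), 30151) = Add(Add(9563, 20653), 30151) = Add(30216, 30151) = 60367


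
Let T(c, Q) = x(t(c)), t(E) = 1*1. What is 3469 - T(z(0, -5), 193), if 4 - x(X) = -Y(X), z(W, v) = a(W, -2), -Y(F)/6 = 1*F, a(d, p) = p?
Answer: 3471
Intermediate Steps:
Y(F) = -6*F
t(E) = 1
z(W, v) = -2
x(X) = 4 - 6*X (x(X) = 4 - (-1)*(-6*X) = 4 - 6*X)
T(c, Q) = -2 (T(c, Q) = 4 - 6*1 = 4 - 6 = -2)
3469 - T(z(0, -5), 193) = 3469 - 1*(-2) = 3469 + 2 = 3471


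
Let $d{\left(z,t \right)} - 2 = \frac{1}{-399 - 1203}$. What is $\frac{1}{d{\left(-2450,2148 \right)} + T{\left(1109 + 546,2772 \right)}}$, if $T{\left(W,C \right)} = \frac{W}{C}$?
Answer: $\frac{27412}{71173} \approx 0.38515$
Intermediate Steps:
$d{\left(z,t \right)} = \frac{3203}{1602}$ ($d{\left(z,t \right)} = 2 + \frac{1}{-399 - 1203} = 2 + \frac{1}{-1602} = 2 - \frac{1}{1602} = \frac{3203}{1602}$)
$\frac{1}{d{\left(-2450,2148 \right)} + T{\left(1109 + 546,2772 \right)}} = \frac{1}{\frac{3203}{1602} + \frac{1109 + 546}{2772}} = \frac{1}{\frac{3203}{1602} + 1655 \cdot \frac{1}{2772}} = \frac{1}{\frac{3203}{1602} + \frac{1655}{2772}} = \frac{1}{\frac{71173}{27412}} = \frac{27412}{71173}$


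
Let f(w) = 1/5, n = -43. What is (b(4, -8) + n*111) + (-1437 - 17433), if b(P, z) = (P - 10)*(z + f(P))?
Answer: -117981/5 ≈ -23596.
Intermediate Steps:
f(w) = ⅕
b(P, z) = (-10 + P)*(⅕ + z) (b(P, z) = (P - 10)*(z + ⅕) = (-10 + P)*(⅕ + z))
(b(4, -8) + n*111) + (-1437 - 17433) = ((-2 - 10*(-8) + (⅕)*4 + 4*(-8)) - 43*111) + (-1437 - 17433) = ((-2 + 80 + ⅘ - 32) - 4773) - 18870 = (234/5 - 4773) - 18870 = -23631/5 - 18870 = -117981/5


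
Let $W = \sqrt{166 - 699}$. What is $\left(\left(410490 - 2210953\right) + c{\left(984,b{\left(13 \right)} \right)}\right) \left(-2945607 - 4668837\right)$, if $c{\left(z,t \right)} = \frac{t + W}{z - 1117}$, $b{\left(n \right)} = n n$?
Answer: $\frac{1823368070288112}{133} + \frac{7614444 i \sqrt{533}}{133} \approx 1.371 \cdot 10^{13} + 1.3218 \cdot 10^{6} i$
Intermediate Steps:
$W = i \sqrt{533}$ ($W = \sqrt{-533} = i \sqrt{533} \approx 23.087 i$)
$b{\left(n \right)} = n^{2}$
$c{\left(z,t \right)} = \frac{t + i \sqrt{533}}{-1117 + z}$ ($c{\left(z,t \right)} = \frac{t + i \sqrt{533}}{z - 1117} = \frac{t + i \sqrt{533}}{-1117 + z}$)
$\left(\left(410490 - 2210953\right) + c{\left(984,b{\left(13 \right)} \right)}\right) \left(-2945607 - 4668837\right) = \left(\left(410490 - 2210953\right) + \frac{13^{2} + i \sqrt{533}}{-1117 + 984}\right) \left(-2945607 - 4668837\right) = \left(\left(410490 - 2210953\right) + \frac{169 + i \sqrt{533}}{-133}\right) \left(-7614444\right) = \left(-1800463 - \frac{169 + i \sqrt{533}}{133}\right) \left(-7614444\right) = \left(-1800463 - \left(\frac{169}{133} + \frac{i \sqrt{533}}{133}\right)\right) \left(-7614444\right) = \left(- \frac{239461748}{133} - \frac{i \sqrt{533}}{133}\right) \left(-7614444\right) = \frac{1823368070288112}{133} + \frac{7614444 i \sqrt{533}}{133}$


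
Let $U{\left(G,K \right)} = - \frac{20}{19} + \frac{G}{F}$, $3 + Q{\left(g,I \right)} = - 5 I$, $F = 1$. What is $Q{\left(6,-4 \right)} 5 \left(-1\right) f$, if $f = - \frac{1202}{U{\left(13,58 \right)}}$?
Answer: $\frac{1941230}{227} \approx 8551.7$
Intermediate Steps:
$Q{\left(g,I \right)} = -3 - 5 I$
$U{\left(G,K \right)} = - \frac{20}{19} + G$ ($U{\left(G,K \right)} = - \frac{20}{19} + \frac{G}{1} = \left(-20\right) \frac{1}{19} + G 1 = - \frac{20}{19} + G$)
$f = - \frac{22838}{227}$ ($f = - \frac{1202}{- \frac{20}{19} + 13} = - \frac{1202}{\frac{227}{19}} = \left(-1202\right) \frac{19}{227} = - \frac{22838}{227} \approx -100.61$)
$Q{\left(6,-4 \right)} 5 \left(-1\right) f = \left(-3 - -20\right) 5 \left(-1\right) \left(- \frac{22838}{227}\right) = \left(-3 + 20\right) 5 \left(-1\right) \left(- \frac{22838}{227}\right) = 17 \cdot 5 \left(-1\right) \left(- \frac{22838}{227}\right) = 85 \left(-1\right) \left(- \frac{22838}{227}\right) = \left(-85\right) \left(- \frac{22838}{227}\right) = \frac{1941230}{227}$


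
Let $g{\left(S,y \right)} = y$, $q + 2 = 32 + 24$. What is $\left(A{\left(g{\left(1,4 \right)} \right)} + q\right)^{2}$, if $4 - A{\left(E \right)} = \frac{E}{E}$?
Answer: $3249$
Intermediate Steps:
$q = 54$ ($q = -2 + \left(32 + 24\right) = -2 + 56 = 54$)
$A{\left(E \right)} = 3$ ($A{\left(E \right)} = 4 - \frac{E}{E} = 4 - 1 = 3$)
$\left(A{\left(g{\left(1,4 \right)} \right)} + q\right)^{2} = \left(3 + 54\right)^{2} = 57^{2} = 3249$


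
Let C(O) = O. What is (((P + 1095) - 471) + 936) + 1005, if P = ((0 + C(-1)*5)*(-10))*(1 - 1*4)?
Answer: 2415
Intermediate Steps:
P = -150 (P = ((0 - 1*5)*(-10))*(1 - 1*4) = ((0 - 5)*(-10))*(1 - 4) = -5*(-10)*(-3) = 50*(-3) = -150)
(((P + 1095) - 471) + 936) + 1005 = (((-150 + 1095) - 471) + 936) + 1005 = ((945 - 471) + 936) + 1005 = (474 + 936) + 1005 = 1410 + 1005 = 2415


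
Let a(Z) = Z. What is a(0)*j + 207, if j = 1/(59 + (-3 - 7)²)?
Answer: 207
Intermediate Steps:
j = 1/159 (j = 1/(59 + (-10)²) = 1/(59 + 100) = 1/159 ≈ 0.0062893)
a(0)*j + 207 = 0*(1/159) + 207 = 0 + 207 = 207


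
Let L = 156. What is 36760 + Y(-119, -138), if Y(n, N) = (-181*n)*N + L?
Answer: -2935466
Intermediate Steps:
Y(n, N) = 156 - 181*N*n (Y(n, N) = (-181*n)*N + 156 = -181*N*n + 156 = 156 - 181*N*n)
36760 + Y(-119, -138) = 36760 + (156 - 181*(-138)*(-119)) = 36760 + (156 - 2972382) = 36760 - 2972226 = -2935466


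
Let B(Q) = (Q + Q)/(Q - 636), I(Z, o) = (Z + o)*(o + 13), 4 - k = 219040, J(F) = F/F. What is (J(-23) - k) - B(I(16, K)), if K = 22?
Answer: 76004509/347 ≈ 2.1903e+5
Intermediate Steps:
J(F) = 1
k = -219036 (k = 4 - 1*219040 = 4 - 219040 = -219036)
I(Z, o) = (13 + o)*(Z + o) (I(Z, o) = (Z + o)*(13 + o) = (13 + o)*(Z + o))
B(Q) = 2*Q/(-636 + Q) (B(Q) = (2*Q)/(-636 + Q) = 2*Q/(-636 + Q))
(J(-23) - k) - B(I(16, K)) = (1 - 1*(-219036)) - 2*(22**2 + 13*16 + 13*22 + 16*22)/(-636 + (22**2 + 13*16 + 13*22 + 16*22)) = (1 + 219036) - 2*(484 + 208 + 286 + 352)/(-636 + (484 + 208 + 286 + 352)) = 219037 - 2*1330/(-636 + 1330) = 219037 - 2*1330/694 = 219037 - 1*1330/347 = 219037 - 1330/347 = 76004509/347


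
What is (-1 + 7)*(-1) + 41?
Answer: 35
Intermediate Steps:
(-1 + 7)*(-1) + 41 = 6*(-1) + 41 = -6 + 41 = 35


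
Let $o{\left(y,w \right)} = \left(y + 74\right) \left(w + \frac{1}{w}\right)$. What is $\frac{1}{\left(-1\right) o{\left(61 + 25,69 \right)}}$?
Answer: $- \frac{69}{761920} \approx -9.0561 \cdot 10^{-5}$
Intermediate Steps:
$o{\left(y,w \right)} = \left(74 + y\right) \left(w + \frac{1}{w}\right)$
$\frac{1}{\left(-1\right) o{\left(61 + 25,69 \right)}} = \frac{1}{\left(-1\right) \frac{74 + \left(61 + 25\right) + 69^{2} \left(74 + \left(61 + 25\right)\right)}{69}} = \frac{1}{\left(-1\right) \frac{74 + 86 + 4761 \left(74 + 86\right)}{69}} = \frac{1}{\left(-1\right) \frac{74 + 86 + 4761 \cdot 160}{69}} = \frac{1}{\left(-1\right) \frac{74 + 86 + 761760}{69}} = \frac{1}{\left(-1\right) \frac{1}{69} \cdot 761920} = \frac{1}{\left(-1\right) \frac{761920}{69}} = \frac{1}{- \frac{761920}{69}} = - \frac{69}{761920}$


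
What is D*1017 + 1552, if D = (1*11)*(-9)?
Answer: -99131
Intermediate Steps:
D = -99 (D = 11*(-9) = -99)
D*1017 + 1552 = -99*1017 + 1552 = -100683 + 1552 = -99131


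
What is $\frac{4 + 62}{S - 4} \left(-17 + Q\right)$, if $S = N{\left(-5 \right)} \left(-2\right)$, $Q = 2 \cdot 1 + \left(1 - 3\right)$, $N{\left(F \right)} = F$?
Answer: $-187$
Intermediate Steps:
$Q = 0$ ($Q = 2 - 2 = 0$)
$S = 10$ ($S = \left(-5\right) \left(-2\right) = 10$)
$\frac{4 + 62}{S - 4} \left(-17 + Q\right) = \frac{4 + 62}{10 - 4} \left(-17 + 0\right) = \frac{66}{6} \left(-17\right) = 66 \cdot \frac{1}{6} \left(-17\right) = 11 \left(-17\right) = -187$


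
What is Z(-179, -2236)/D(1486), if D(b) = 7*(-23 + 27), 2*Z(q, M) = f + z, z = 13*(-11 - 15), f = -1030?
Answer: -171/7 ≈ -24.429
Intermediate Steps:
z = -338 (z = 13*(-26) = -338)
Z(q, M) = -684 (Z(q, M) = (-1030 - 338)/2 = (1/2)*(-1368) = -684)
D(b) = 28 (D(b) = 7*4 = 28)
Z(-179, -2236)/D(1486) = -684/28 = -684*1/28 = -171/7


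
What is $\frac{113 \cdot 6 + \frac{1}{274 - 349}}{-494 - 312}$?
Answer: $- \frac{50849}{60450} \approx -0.84117$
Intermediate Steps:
$\frac{113 \cdot 6 + \frac{1}{274 - 349}}{-494 - 312} = \frac{678 + \frac{1}{-75}}{-806} = \left(678 - \frac{1}{75}\right) \left(- \frac{1}{806}\right) = \frac{50849}{75} \left(- \frac{1}{806}\right) = - \frac{50849}{60450}$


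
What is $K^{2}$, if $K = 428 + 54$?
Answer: $232324$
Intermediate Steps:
$K = 482$
$K^{2} = 482^{2} = 232324$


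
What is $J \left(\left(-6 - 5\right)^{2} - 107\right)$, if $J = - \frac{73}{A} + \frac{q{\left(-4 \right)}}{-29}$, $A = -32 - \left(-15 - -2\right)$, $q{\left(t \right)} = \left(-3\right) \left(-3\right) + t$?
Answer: $\frac{28308}{551} \approx 51.376$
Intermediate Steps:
$q{\left(t \right)} = 9 + t$
$A = -19$ ($A = -32 - \left(-15 + 2\right) = -32 - -13 = -32 + 13 = -19$)
$J = \frac{2022}{551}$ ($J = - \frac{73}{-19} + \frac{9 - 4}{-29} = \left(-73\right) \left(- \frac{1}{19}\right) + 5 \left(- \frac{1}{29}\right) = \frac{73}{19} - \frac{5}{29} = \frac{2022}{551} \approx 3.6697$)
$J \left(\left(-6 - 5\right)^{2} - 107\right) = \frac{2022 \left(\left(-6 - 5\right)^{2} - 107\right)}{551} = \frac{2022 \left(\left(-11\right)^{2} - 107\right)}{551} = \frac{2022 \left(121 - 107\right)}{551} = \frac{2022}{551} \cdot 14 = \frac{28308}{551}$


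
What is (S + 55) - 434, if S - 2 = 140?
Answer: -237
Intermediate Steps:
S = 142 (S = 2 + 140 = 142)
(S + 55) - 434 = (142 + 55) - 434 = 197 - 434 = -237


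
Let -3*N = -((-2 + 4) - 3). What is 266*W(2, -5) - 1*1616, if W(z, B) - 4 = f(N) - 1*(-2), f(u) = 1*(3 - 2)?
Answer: 246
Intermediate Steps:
N = -⅓ (N = -(-1)*((-2 + 4) - 3)/3 = -(-1)*(2 - 3)/3 = -(-1)*(-1)/3 = -⅓*1 = -⅓ ≈ -0.33333)
f(u) = 1 (f(u) = 1*1 = 1)
W(z, B) = 7 (W(z, B) = 4 + (1 - 1*(-2)) = 4 + (1 + 2) = 4 + 3 = 7)
266*W(2, -5) - 1*1616 = 266*7 - 1*1616 = 1862 - 1616 = 246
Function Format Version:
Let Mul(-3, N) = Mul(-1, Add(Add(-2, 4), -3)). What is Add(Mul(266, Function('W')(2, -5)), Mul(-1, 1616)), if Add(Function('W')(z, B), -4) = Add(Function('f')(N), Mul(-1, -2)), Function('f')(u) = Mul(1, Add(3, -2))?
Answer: 246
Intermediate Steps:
N = Rational(-1, 3) (N = Mul(Rational(-1, 3), Mul(-1, Add(Add(-2, 4), -3))) = Mul(Rational(-1, 3), Mul(-1, Add(2, -3))) = Mul(Rational(-1, 3), Mul(-1, -1)) = Mul(Rational(-1, 3), 1) = Rational(-1, 3) ≈ -0.33333)
Function('f')(u) = 1 (Function('f')(u) = Mul(1, 1) = 1)
Function('W')(z, B) = 7 (Function('W')(z, B) = Add(4, Add(1, Mul(-1, -2))) = Add(4, Add(1, 2)) = Add(4, 3) = 7)
Add(Mul(266, Function('W')(2, -5)), Mul(-1, 1616)) = Add(Mul(266, 7), Mul(-1, 1616)) = Add(1862, -1616) = 246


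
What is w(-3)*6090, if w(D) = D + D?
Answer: -36540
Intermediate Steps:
w(D) = 2*D
w(-3)*6090 = (2*(-3))*6090 = -6*6090 = -36540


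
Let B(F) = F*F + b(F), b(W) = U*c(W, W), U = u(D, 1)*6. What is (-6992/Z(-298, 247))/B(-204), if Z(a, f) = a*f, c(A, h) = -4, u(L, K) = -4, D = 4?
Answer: 23/10099518 ≈ 2.2773e-6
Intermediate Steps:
U = -24 (U = -4*6 = -24)
b(W) = 96 (b(W) = -24*(-4) = 96)
B(F) = 96 + F**2 (B(F) = F*F + 96 = F**2 + 96 = 96 + F**2)
(-6992/Z(-298, 247))/B(-204) = (-6992/((-298*247)))/(96 + (-204)**2) = (-6992/(-73606))/(96 + 41616) = -6992*(-1/73606)/41712 = (184/1937)*(1/41712) = 23/10099518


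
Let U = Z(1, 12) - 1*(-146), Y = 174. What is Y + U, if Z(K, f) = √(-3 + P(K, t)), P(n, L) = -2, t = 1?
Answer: 320 + I*√5 ≈ 320.0 + 2.2361*I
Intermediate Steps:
Z(K, f) = I*√5 (Z(K, f) = √(-3 - 2) = √(-5) = I*√5)
U = 146 + I*√5 (U = I*√5 - 1*(-146) = I*√5 + 146 = 146 + I*√5 ≈ 146.0 + 2.2361*I)
Y + U = 174 + (146 + I*√5) = 320 + I*√5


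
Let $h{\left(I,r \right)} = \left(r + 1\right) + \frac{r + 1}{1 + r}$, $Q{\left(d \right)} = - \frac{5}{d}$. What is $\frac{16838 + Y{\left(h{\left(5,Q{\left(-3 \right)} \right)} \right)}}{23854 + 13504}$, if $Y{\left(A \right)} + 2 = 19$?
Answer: $\frac{16855}{37358} \approx 0.45118$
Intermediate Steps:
$h{\left(I,r \right)} = 2 + r$ ($h{\left(I,r \right)} = \left(1 + r\right) + \frac{1 + r}{1 + r} = \left(1 + r\right) + 1 = 2 + r$)
$Y{\left(A \right)} = 17$ ($Y{\left(A \right)} = -2 + 19 = 17$)
$\frac{16838 + Y{\left(h{\left(5,Q{\left(-3 \right)} \right)} \right)}}{23854 + 13504} = \frac{16838 + 17}{23854 + 13504} = \frac{16855}{37358}$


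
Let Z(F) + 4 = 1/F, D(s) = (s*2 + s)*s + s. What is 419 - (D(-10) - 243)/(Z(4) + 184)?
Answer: 301911/721 ≈ 418.74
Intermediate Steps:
D(s) = s + 3*s**2 (D(s) = (2*s + s)*s + s = (3*s)*s + s = 3*s**2 + s = s + 3*s**2)
Z(F) = -4 + 1/F
419 - (D(-10) - 243)/(Z(4) + 184) = 419 - (-10*(1 + 3*(-10)) - 243)/((-4 + 1/4) + 184) = 419 - (-10*(1 - 30) - 243)/((-4 + 1/4) + 184) = 419 - (-10*(-29) - 243)/(-15/4 + 184) = 419 - (290 - 243)/721/4 = 419 - 47*4/721 = 419 - 1*188/721 = 419 - 188/721 = 301911/721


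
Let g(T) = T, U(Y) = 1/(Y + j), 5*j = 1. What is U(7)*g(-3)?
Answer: -5/12 ≈ -0.41667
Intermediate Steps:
j = ⅕ (j = (⅕)*1 = ⅕ ≈ 0.20000)
U(Y) = 1/(⅕ + Y) (U(Y) = 1/(Y + ⅕) = 1/(⅕ + Y))
U(7)*g(-3) = (5/(1 + 5*7))*(-3) = (5/(1 + 35))*(-3) = (5/36)*(-3) = -5/12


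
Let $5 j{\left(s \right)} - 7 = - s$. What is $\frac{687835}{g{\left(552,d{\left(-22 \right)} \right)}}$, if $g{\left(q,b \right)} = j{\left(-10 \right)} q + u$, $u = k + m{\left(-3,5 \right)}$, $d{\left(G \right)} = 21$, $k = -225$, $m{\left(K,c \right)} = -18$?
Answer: $\frac{3439175}{8169} \approx 421.0$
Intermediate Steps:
$j{\left(s \right)} = \frac{7}{5} - \frac{s}{5}$ ($j{\left(s \right)} = \frac{7}{5} + \frac{\left(-1\right) s}{5} = \frac{7}{5} - \frac{s}{5}$)
$u = -243$ ($u = -225 - 18 = -243$)
$g{\left(q,b \right)} = -243 + \frac{17 q}{5}$ ($g{\left(q,b \right)} = \left(\frac{7}{5} - -2\right) q - 243 = \left(\frac{7}{5} + 2\right) q - 243 = \frac{17 q}{5} - 243 = -243 + \frac{17 q}{5}$)
$\frac{687835}{g{\left(552,d{\left(-22 \right)} \right)}} = \frac{687835}{-243 + \frac{17}{5} \cdot 552} = \frac{687835}{-243 + \frac{9384}{5}} = \frac{687835}{\frac{8169}{5}} = 687835 \cdot \frac{5}{8169} = \frac{3439175}{8169}$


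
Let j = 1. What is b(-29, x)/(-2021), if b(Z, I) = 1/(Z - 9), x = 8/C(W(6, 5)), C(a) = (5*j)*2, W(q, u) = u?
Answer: 1/76798 ≈ 1.3021e-5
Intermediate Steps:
C(a) = 10 (C(a) = (5*1)*2 = 5*2 = 10)
x = 4/5 (x = 8/10 = 8*(1/10) = 4/5 ≈ 0.80000)
b(Z, I) = 1/(-9 + Z)
b(-29, x)/(-2021) = 1/(-9 - 29*(-2021)) = -1/2021/(-38) = -1/38*(-1/2021) = 1/76798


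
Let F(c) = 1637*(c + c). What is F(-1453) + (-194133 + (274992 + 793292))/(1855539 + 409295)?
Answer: -10774090773597/2264834 ≈ -4.7571e+6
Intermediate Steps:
F(c) = 3274*c (F(c) = 1637*(2*c) = 3274*c)
F(-1453) + (-194133 + (274992 + 793292))/(1855539 + 409295) = 3274*(-1453) + (-194133 + (274992 + 793292))/(1855539 + 409295) = -4757122 + (-194133 + 1068284)/2264834 = -4757122 + 874151*(1/2264834) = -4757122 + 874151/2264834 = -10774090773597/2264834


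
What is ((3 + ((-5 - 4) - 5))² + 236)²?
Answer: 127449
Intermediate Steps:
((3 + ((-5 - 4) - 5))² + 236)² = ((3 + (-9 - 5))² + 236)² = ((3 - 14)² + 236)² = ((-11)² + 236)² = (121 + 236)² = 357² = 127449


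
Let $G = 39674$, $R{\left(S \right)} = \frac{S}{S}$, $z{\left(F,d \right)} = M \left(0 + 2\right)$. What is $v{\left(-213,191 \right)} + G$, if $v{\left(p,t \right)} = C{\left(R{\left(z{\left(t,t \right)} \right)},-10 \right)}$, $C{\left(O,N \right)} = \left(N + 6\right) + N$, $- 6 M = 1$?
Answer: $39660$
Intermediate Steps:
$M = - \frac{1}{6}$ ($M = \left(- \frac{1}{6}\right) 1 = - \frac{1}{6} \approx -0.16667$)
$z{\left(F,d \right)} = - \frac{1}{3}$ ($z{\left(F,d \right)} = - \frac{0 + 2}{6} = \left(- \frac{1}{6}\right) 2 = - \frac{1}{3}$)
$R{\left(S \right)} = 1$
$C{\left(O,N \right)} = 6 + 2 N$ ($C{\left(O,N \right)} = \left(6 + N\right) + N = 6 + 2 N$)
$v{\left(p,t \right)} = -14$ ($v{\left(p,t \right)} = 6 + 2 \left(-10\right) = 6 - 20 = -14$)
$v{\left(-213,191 \right)} + G = -14 + 39674 = 39660$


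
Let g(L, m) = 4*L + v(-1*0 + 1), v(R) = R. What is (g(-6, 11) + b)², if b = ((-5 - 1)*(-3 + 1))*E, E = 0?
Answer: 529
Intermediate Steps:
b = 0 (b = ((-5 - 1)*(-3 + 1))*0 = -6*(-2)*0 = 12*0 = 0)
g(L, m) = 1 + 4*L (g(L, m) = 4*L + (-1*0 + 1) = 4*L + (0 + 1) = 4*L + 1 = 1 + 4*L)
(g(-6, 11) + b)² = ((1 + 4*(-6)) + 0)² = ((1 - 24) + 0)² = (-23 + 0)² = (-23)² = 529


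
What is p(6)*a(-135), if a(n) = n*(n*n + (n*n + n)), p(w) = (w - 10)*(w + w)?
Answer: 235321200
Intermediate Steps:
p(w) = 2*w*(-10 + w) (p(w) = (-10 + w)*(2*w) = 2*w*(-10 + w))
a(n) = n*(n + 2*n²) (a(n) = n*(n² + (n² + n)) = n*(n² + (n + n²)) = n*(n + 2*n²))
p(6)*a(-135) = (2*6*(-10 + 6))*((-135)²*(1 + 2*(-135))) = (2*6*(-4))*(18225*(1 - 270)) = -874800*(-269) = -48*(-4902525) = 235321200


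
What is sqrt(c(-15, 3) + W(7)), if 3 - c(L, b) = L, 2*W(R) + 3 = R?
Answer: 2*sqrt(5) ≈ 4.4721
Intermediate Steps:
W(R) = -3/2 + R/2
c(L, b) = 3 - L
sqrt(c(-15, 3) + W(7)) = sqrt((3 - 1*(-15)) + (-3/2 + (1/2)*7)) = sqrt((3 + 15) + (-3/2 + 7/2)) = sqrt(18 + 2) = sqrt(20) = 2*sqrt(5)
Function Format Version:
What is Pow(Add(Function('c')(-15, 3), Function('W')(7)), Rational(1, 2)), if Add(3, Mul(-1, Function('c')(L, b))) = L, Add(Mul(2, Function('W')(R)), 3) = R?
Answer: Mul(2, Pow(5, Rational(1, 2))) ≈ 4.4721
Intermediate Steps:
Function('W')(R) = Add(Rational(-3, 2), Mul(Rational(1, 2), R))
Function('c')(L, b) = Add(3, Mul(-1, L))
Pow(Add(Function('c')(-15, 3), Function('W')(7)), Rational(1, 2)) = Pow(Add(Add(3, Mul(-1, -15)), Add(Rational(-3, 2), Mul(Rational(1, 2), 7))), Rational(1, 2)) = Pow(Add(Add(3, 15), Add(Rational(-3, 2), Rational(7, 2))), Rational(1, 2)) = Pow(Add(18, 2), Rational(1, 2)) = Pow(20, Rational(1, 2)) = Mul(2, Pow(5, Rational(1, 2)))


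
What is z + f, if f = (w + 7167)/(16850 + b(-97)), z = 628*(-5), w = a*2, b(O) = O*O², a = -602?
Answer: -2812890183/895823 ≈ -3140.0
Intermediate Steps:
b(O) = O³
w = -1204 (w = -602*2 = -1204)
z = -3140
f = -5963/895823 (f = (-1204 + 7167)/(16850 + (-97)³) = 5963/(16850 - 912673) = 5963/(-895823) = 5963*(-1/895823) = -5963/895823 ≈ -0.0066564)
z + f = -3140 - 5963/895823 = -2812890183/895823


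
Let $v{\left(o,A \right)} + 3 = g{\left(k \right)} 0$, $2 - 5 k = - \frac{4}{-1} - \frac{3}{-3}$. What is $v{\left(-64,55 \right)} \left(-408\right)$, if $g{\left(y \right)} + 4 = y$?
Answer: $1224$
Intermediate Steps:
$k = - \frac{3}{5}$ ($k = \frac{2}{5} - \frac{- \frac{4}{-1} - \frac{3}{-3}}{5} = \frac{2}{5} - \frac{\left(-4\right) \left(-1\right) - -1}{5} = \frac{2}{5} - \frac{4 + 1}{5} = \frac{2}{5} - 1 = - \frac{3}{5} \approx -0.6$)
$g{\left(y \right)} = -4 + y$
$v{\left(o,A \right)} = -3$ ($v{\left(o,A \right)} = -3 + \left(-4 - \frac{3}{5}\right) 0 = -3 - 0 = -3 + 0 = -3$)
$v{\left(-64,55 \right)} \left(-408\right) = \left(-3\right) \left(-408\right) = 1224$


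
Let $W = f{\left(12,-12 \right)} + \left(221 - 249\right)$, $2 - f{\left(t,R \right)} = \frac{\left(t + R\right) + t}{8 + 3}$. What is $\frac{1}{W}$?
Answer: $- \frac{11}{298} \approx -0.036913$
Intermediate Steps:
$f{\left(t,R \right)} = 2 - \frac{2 t}{11} - \frac{R}{11}$ ($f{\left(t,R \right)} = 2 - \frac{\left(t + R\right) + t}{8 + 3} = 2 - \frac{\left(R + t\right) + t}{11} = 2 - \left(R + 2 t\right) \frac{1}{11} = 2 - \left(\frac{R}{11} + \frac{2 t}{11}\right) = 2 - \frac{2 t}{11} - \frac{R}{11}$)
$W = - \frac{298}{11}$ ($W = \left(2 - \frac{24}{11} - - \frac{12}{11}\right) + \left(221 - 249\right) = \left(2 - \frac{24}{11} + \frac{12}{11}\right) - 28 = \frac{10}{11} - 28 = - \frac{298}{11} \approx -27.091$)
$\frac{1}{W} = \frac{1}{- \frac{298}{11}} = - \frac{11}{298}$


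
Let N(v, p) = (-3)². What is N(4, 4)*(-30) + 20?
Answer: -250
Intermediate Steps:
N(v, p) = 9
N(4, 4)*(-30) + 20 = 9*(-30) + 20 = -270 + 20 = -250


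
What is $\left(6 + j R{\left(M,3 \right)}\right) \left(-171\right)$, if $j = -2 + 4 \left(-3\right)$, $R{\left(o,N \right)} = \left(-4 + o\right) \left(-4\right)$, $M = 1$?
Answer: $27702$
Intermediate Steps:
$R{\left(o,N \right)} = 16 - 4 o$
$j = -14$ ($j = -2 - 12 = -14$)
$\left(6 + j R{\left(M,3 \right)}\right) \left(-171\right) = \left(6 - 14 \left(16 - 4\right)\right) \left(-171\right) = \left(6 - 168\right) \left(-171\right) = \left(-162\right) \left(-171\right) = 27702$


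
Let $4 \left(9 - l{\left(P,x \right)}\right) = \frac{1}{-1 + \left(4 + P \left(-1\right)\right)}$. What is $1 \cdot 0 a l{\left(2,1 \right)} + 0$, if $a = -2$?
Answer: $0$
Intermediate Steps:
$l{\left(P,x \right)} = 9 - \frac{1}{4 \left(3 - P\right)}$ ($l{\left(P,x \right)} = 9 - \frac{1}{4 \left(-1 + \left(4 + P \left(-1\right)\right)\right)} = 9 - \frac{1}{4 \left(-1 - \left(-4 + P\right)\right)} = 9 - \frac{1}{4 \left(3 - P\right)}$)
$1 \cdot 0 a l{\left(2,1 \right)} + 0 = 1 \cdot 0 \left(-2\right) \frac{-107 + 36 \cdot 2}{4 \left(-3 + 2\right)} + 0 = 0 \left(-2\right) \frac{-107 + 72}{4 \left(-1\right)} + 0 = 0 \cdot \frac{1}{4} \left(-1\right) \left(-35\right) + 0 = 0 \cdot \frac{35}{4} + 0 = 0 + 0 = 0$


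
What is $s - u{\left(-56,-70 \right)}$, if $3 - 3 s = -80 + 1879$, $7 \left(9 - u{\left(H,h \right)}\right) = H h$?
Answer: $- \frac{143}{3} \approx -47.667$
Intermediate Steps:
$u{\left(H,h \right)} = 9 - \frac{H h}{7}$
$s = - \frac{1796}{3}$ ($s = 1 - \frac{-80 + 1879}{3} = 1 - \frac{1799}{3} = - \frac{1796}{3} \approx -598.67$)
$s - u{\left(-56,-70 \right)} = - \frac{1796}{3} - \left(9 - \left(-8\right) \left(-70\right)\right) = - \frac{1796}{3} - \left(9 - 560\right) = - \frac{1796}{3} - -551 = - \frac{1796}{3} + 551 = - \frac{143}{3}$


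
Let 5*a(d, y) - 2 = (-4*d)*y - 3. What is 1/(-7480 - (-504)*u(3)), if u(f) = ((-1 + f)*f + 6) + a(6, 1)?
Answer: -1/3952 ≈ -0.00025304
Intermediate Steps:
a(d, y) = -⅕ - 4*d*y/5 (a(d, y) = ⅖ + ((-4*d)*y - 3)/5 = ⅖ + (-4*d*y - 3)/5 = ⅖ + (-3 - 4*d*y)/5 = ⅖ + (-⅗ - 4*d*y/5) = -⅕ - 4*d*y/5)
u(f) = 1 + f*(-1 + f) (u(f) = ((-1 + f)*f + 6) + (-⅕ - ⅘*6*1) = (f*(-1 + f) + 6) + (-⅕ - 24/5) = (6 + f*(-1 + f)) - 5 = 1 + f*(-1 + f))
1/(-7480 - (-504)*u(3)) = 1/(-7480 - (-504)*(1 + 3² - 1*3)) = 1/(-7480 - (-504)*(1 + 9 - 3)) = 1/(-7480 - (-504)*7) = 1/(-7480 - 1*(-3528)) = 1/(-7480 + 3528) = 1/(-3952) = -1/3952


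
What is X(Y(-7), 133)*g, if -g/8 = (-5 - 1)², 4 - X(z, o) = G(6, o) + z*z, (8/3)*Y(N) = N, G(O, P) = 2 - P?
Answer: -73791/2 ≈ -36896.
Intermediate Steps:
Y(N) = 3*N/8
X(z, o) = 2 + o - z² (X(z, o) = 4 - ((2 - o) + z*z) = 4 - ((2 - o) + z²) = 4 - (2 + z² - o) = 4 + (-2 + o - z²) = 2 + o - z²)
g = -288 (g = -8*(-5 - 1)² = -8*(-6)² = -8*36 = -288)
X(Y(-7), 133)*g = (2 + 133 - ((3/8)*(-7))²)*(-288) = (2 + 133 - (-21/8)²)*(-288) = (2 + 133 - 1*441/64)*(-288) = (2 + 133 - 441/64)*(-288) = (8199/64)*(-288) = -73791/2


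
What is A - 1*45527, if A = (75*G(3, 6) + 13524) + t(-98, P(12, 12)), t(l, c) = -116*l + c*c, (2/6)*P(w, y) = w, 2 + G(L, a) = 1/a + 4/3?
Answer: -38753/2 ≈ -19377.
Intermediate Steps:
G(L, a) = -⅔ + 1/a (G(L, a) = -2 + (1/a + 4/3) = -2 + (4/3 + 1/a) = -⅔ + 1/a)
P(w, y) = 3*w
t(l, c) = c² - 116*l (t(l, c) = -116*l + c² = c² - 116*l)
A = 52301/2 (A = (75*(-⅔ + 1/6) + 13524) + ((3*12)² - 116*(-98)) = (75*(-⅔ + ⅙) + 13524) + (36² + 11368) = (75*(-½) + 13524) + (1296 + 11368) = (-75/2 + 13524) + 12664 = 26973/2 + 12664 = 52301/2 ≈ 26151.)
A - 1*45527 = 52301/2 - 1*45527 = 52301/2 - 45527 = -38753/2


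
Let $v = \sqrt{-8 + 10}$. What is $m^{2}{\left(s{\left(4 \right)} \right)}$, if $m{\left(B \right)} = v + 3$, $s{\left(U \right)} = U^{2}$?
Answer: $\left(3 + \sqrt{2}\right)^{2} \approx 19.485$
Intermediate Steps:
$v = \sqrt{2} \approx 1.4142$
$m{\left(B \right)} = 3 + \sqrt{2}$ ($m{\left(B \right)} = \sqrt{2} + 3 = 3 + \sqrt{2}$)
$m^{2}{\left(s{\left(4 \right)} \right)} = \left(3 + \sqrt{2}\right)^{2}$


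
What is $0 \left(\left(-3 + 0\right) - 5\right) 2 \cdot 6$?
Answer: $0$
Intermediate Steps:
$0 \left(\left(-3 + 0\right) - 5\right) 2 \cdot 6 = 0 \left(-3 - 5\right) 2 \cdot 6 = 0 \left(\left(-8\right) 2\right) 6 = 0 \left(-16\right) 6 = 0 \cdot 6 = 0$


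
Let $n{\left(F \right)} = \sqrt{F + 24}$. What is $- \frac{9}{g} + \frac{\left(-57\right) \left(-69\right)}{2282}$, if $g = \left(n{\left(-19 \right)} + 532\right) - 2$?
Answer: $\frac{218774979}{128200478} + \frac{9 \sqrt{5}}{280895} \approx 1.7066$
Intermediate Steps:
$n{\left(F \right)} = \sqrt{24 + F}$
$g = 530 + \sqrt{5}$ ($g = \left(\sqrt{24 - 19} + 532\right) - 2 = \left(\sqrt{5} + 532\right) - 2 = \left(532 + \sqrt{5}\right) - 2 = 530 + \sqrt{5} \approx 532.24$)
$- \frac{9}{g} + \frac{\left(-57\right) \left(-69\right)}{2282} = - \frac{9}{530 + \sqrt{5}} + \frac{\left(-57\right) \left(-69\right)}{2282} = - \frac{9}{530 + \sqrt{5}} + 3933 \cdot \frac{1}{2282} = - \frac{9}{530 + \sqrt{5}} + \frac{3933}{2282} = \frac{3933}{2282} - \frac{9}{530 + \sqrt{5}}$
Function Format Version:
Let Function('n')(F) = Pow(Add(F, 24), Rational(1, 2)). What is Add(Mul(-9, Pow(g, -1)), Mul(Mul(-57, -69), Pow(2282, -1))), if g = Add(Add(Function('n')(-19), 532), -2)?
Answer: Add(Rational(218774979, 128200478), Mul(Rational(9, 280895), Pow(5, Rational(1, 2)))) ≈ 1.7066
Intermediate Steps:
Function('n')(F) = Pow(Add(24, F), Rational(1, 2))
g = Add(530, Pow(5, Rational(1, 2))) (g = Add(Add(Pow(Add(24, -19), Rational(1, 2)), 532), -2) = Add(Add(Pow(5, Rational(1, 2)), 532), -2) = Add(Add(532, Pow(5, Rational(1, 2))), -2) = Add(530, Pow(5, Rational(1, 2))) ≈ 532.24)
Add(Mul(-9, Pow(g, -1)), Mul(Mul(-57, -69), Pow(2282, -1))) = Add(Mul(-9, Pow(Add(530, Pow(5, Rational(1, 2))), -1)), Mul(Mul(-57, -69), Pow(2282, -1))) = Add(Mul(-9, Pow(Add(530, Pow(5, Rational(1, 2))), -1)), Mul(3933, Rational(1, 2282))) = Add(Mul(-9, Pow(Add(530, Pow(5, Rational(1, 2))), -1)), Rational(3933, 2282)) = Add(Rational(3933, 2282), Mul(-9, Pow(Add(530, Pow(5, Rational(1, 2))), -1)))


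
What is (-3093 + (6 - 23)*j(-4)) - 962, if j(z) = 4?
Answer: -4123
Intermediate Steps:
(-3093 + (6 - 23)*j(-4)) - 962 = (-3093 + (6 - 23)*4) - 962 = (-3093 - 17*4) - 962 = (-3093 - 68) - 962 = -3161 - 962 = -4123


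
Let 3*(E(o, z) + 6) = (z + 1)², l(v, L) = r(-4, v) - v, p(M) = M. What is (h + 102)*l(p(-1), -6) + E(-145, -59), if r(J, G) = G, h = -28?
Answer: 3346/3 ≈ 1115.3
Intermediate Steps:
l(v, L) = 0 (l(v, L) = v - v = 0)
E(o, z) = -6 + (1 + z)²/3 (E(o, z) = -6 + (z + 1)²/3 = -6 + (1 + z)²/3)
(h + 102)*l(p(-1), -6) + E(-145, -59) = (-28 + 102)*0 + (-6 + (1 - 59)²/3) = 74*0 + (-6 + (⅓)*(-58)²) = 0 + (-6 + (⅓)*3364) = 0 + (-6 + 3364/3) = 0 + 3346/3 = 3346/3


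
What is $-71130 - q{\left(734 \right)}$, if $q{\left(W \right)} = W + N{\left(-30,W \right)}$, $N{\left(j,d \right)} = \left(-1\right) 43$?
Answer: $-71821$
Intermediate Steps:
$N{\left(j,d \right)} = -43$
$q{\left(W \right)} = -43 + W$ ($q{\left(W \right)} = W - 43 = -43 + W$)
$-71130 - q{\left(734 \right)} = -71130 - \left(-43 + 734\right) = -71130 - 691 = -71821$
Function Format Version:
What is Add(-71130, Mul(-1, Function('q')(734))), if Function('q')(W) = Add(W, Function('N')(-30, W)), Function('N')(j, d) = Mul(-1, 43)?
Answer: -71821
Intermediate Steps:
Function('N')(j, d) = -43
Function('q')(W) = Add(-43, W) (Function('q')(W) = Add(W, -43) = Add(-43, W))
Add(-71130, Mul(-1, Function('q')(734))) = Add(-71130, Mul(-1, Add(-43, 734))) = Add(-71130, Mul(-1, 691)) = Add(-71130, -691) = -71821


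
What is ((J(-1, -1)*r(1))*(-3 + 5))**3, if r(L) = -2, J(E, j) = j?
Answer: 64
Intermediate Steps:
((J(-1, -1)*r(1))*(-3 + 5))**3 = ((-1*(-2))*(-3 + 5))**3 = (2*2)**3 = 4**3 = 64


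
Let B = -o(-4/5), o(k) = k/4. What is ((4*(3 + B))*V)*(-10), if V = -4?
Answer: 512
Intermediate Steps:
o(k) = k/4 (o(k) = k*(¼) = k/4)
B = ⅕ (B = -(-4/5)/4 = -(-4*⅕)/4 = -(-4)/(4*5) = -1*(-⅕) = ⅕ ≈ 0.20000)
((4*(3 + B))*V)*(-10) = ((4*(3 + ⅕))*(-4))*(-10) = ((4*(16/5))*(-4))*(-10) = ((64/5)*(-4))*(-10) = -256/5*(-10) = 512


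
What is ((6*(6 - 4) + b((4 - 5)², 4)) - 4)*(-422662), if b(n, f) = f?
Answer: -5071944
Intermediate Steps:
((6*(6 - 4) + b((4 - 5)², 4)) - 4)*(-422662) = ((6*(6 - 4) + 4) - 4)*(-422662) = ((6*2 + 4) - 4)*(-422662) = ((12 + 4) - 4)*(-422662) = (16 - 4)*(-422662) = 12*(-422662) = -5071944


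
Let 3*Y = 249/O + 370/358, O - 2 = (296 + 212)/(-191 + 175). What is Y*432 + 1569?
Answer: 10918533/21301 ≈ 512.58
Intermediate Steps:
O = -119/4 (O = 2 + (296 + 212)/(-191 + 175) = 2 + 508/(-16) = 2 + 508*(-1/16) = 2 - 127/4 = -119/4 ≈ -29.750)
Y = -156269/63903 (Y = (249/(-119/4) + 370/358)/3 = (249*(-4/119) + 370*(1/358))/3 = (-996/119 + 185/179)/3 = (1/3)*(-156269/21301) = -156269/63903 ≈ -2.4454)
Y*432 + 1569 = -156269/63903*432 + 1569 = -22502736/21301 + 1569 = 10918533/21301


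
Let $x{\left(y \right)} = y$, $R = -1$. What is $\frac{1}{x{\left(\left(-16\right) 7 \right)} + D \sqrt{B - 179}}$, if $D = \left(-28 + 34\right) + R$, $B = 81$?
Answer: $- \frac{8}{1071} - \frac{5 i \sqrt{2}}{2142} \approx -0.0074697 - 0.0033012 i$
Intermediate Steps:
$D = 5$ ($D = \left(-28 + 34\right) - 1 = 6 - 1 = 5$)
$\frac{1}{x{\left(\left(-16\right) 7 \right)} + D \sqrt{B - 179}} = \frac{1}{\left(-16\right) 7 + 5 \sqrt{81 - 179}} = \frac{1}{-112 + 5 \sqrt{-98}} = \frac{1}{-112 + 5 \cdot 7 i \sqrt{2}} = \frac{1}{-112 + 35 i \sqrt{2}}$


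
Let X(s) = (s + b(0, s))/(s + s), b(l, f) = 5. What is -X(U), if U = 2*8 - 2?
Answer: -19/28 ≈ -0.67857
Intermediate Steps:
U = 14 (U = 16 - 2 = 14)
X(s) = (5 + s)/(2*s) (X(s) = (s + 5)/(s + s) = (5 + s)/((2*s)) = (5 + s)*(1/(2*s)) = (5 + s)/(2*s))
-X(U) = -(5 + 14)/(2*14) = -19/(2*14) = -1*19/28 = -19/28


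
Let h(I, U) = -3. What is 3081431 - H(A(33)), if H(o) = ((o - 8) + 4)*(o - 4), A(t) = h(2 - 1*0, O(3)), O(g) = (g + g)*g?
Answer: 3081382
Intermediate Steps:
O(g) = 2*g² (O(g) = (2*g)*g = 2*g²)
A(t) = -3
H(o) = (-4 + o)² (H(o) = ((-8 + o) + 4)*(-4 + o) = (-4 + o)*(-4 + o) = (-4 + o)²)
3081431 - H(A(33)) = 3081431 - (-4 - 3)² = 3081431 - 1*(-7)² = 3081431 - 1*49 = 3081431 - 49 = 3081382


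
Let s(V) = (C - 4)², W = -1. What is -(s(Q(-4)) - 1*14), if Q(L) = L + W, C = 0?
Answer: -2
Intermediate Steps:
Q(L) = -1 + L (Q(L) = L - 1 = -1 + L)
s(V) = 16 (s(V) = (0 - 4)² = (-4)² = 16)
-(s(Q(-4)) - 1*14) = -(16 - 1*14) = -(16 - 14) = -1*2 = -2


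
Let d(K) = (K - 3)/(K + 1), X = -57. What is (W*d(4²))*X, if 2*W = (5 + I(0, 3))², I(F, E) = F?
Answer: -18525/34 ≈ -544.85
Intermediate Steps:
d(K) = (-3 + K)/(1 + K)
W = 25/2 (W = (5 + 0)²/2 = (½)*5² = (½)*25 = 25/2 ≈ 12.500)
(W*d(4²))*X = (25*((-3 + 4²)/(1 + 4²))/2)*(-57) = (25*((-3 + 16)/(1 + 16))/2)*(-57) = (25*(13/17)/2)*(-57) = (25*((1/17)*13)/2)*(-57) = ((25/2)*(13/17))*(-57) = (325/34)*(-57) = -18525/34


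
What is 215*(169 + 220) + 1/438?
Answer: 36632131/438 ≈ 83635.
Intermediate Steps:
215*(169 + 220) + 1/438 = 215*389 + 1/438 = 83635 + 1/438 = 36632131/438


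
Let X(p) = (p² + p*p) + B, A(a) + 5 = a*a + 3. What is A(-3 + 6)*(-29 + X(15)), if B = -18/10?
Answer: 14672/5 ≈ 2934.4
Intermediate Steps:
B = -9/5 (B = -18*⅒ = -9/5 ≈ -1.8000)
A(a) = -2 + a² (A(a) = -5 + (a*a + 3) = -5 + (a² + 3) = -5 + (3 + a²) = -2 + a²)
X(p) = -9/5 + 2*p² (X(p) = (p² + p*p) - 9/5 = (p² + p²) - 9/5 = 2*p² - 9/5 = -9/5 + 2*p²)
A(-3 + 6)*(-29 + X(15)) = (-2 + (-3 + 6)²)*(-29 + (-9/5 + 2*15²)) = (-2 + 3²)*(-29 + (-9/5 + 2*225)) = (-2 + 9)*(-29 + (-9/5 + 450)) = 7*(-29 + 2241/5) = 7*(2096/5) = 14672/5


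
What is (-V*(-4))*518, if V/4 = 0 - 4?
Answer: -33152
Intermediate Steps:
V = -16 (V = 4*(0 - 4) = 4*(-4) = -16)
(-V*(-4))*518 = (-1*(-16)*(-4))*518 = (16*(-4))*518 = -64*518 = -33152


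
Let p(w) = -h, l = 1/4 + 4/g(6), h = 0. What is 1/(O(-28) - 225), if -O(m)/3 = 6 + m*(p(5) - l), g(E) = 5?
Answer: -5/1656 ≈ -0.0030193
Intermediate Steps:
l = 21/20 (l = 1/4 + 4/5 = 1*(¼) + 4*(⅕) = ¼ + ⅘ = 21/20 ≈ 1.0500)
p(w) = 0 (p(w) = -1*0 = 0)
O(m) = -18 + 63*m/20 (O(m) = -3*(6 + m*(0 - 1*21/20)) = -3*(6 + m*(0 - 21/20)) = -3*(6 + m*(-21/20)) = -3*(6 - 21*m/20) = -18 + 63*m/20)
1/(O(-28) - 225) = 1/((-18 + (63/20)*(-28)) - 225) = 1/((-18 - 441/5) - 225) = 1/(-531/5 - 225) = 1/(-1656/5) = -5/1656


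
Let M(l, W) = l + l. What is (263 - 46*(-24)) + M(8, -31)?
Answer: 1383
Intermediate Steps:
M(l, W) = 2*l
(263 - 46*(-24)) + M(8, -31) = (263 - 46*(-24)) + 2*8 = (263 + 1104) + 16 = 1367 + 16 = 1383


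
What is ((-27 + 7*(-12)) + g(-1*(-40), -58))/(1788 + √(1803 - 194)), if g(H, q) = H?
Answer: -126948/3195335 + 71*√1609/3195335 ≈ -0.038838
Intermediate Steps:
((-27 + 7*(-12)) + g(-1*(-40), -58))/(1788 + √(1803 - 194)) = ((-27 + 7*(-12)) - 1*(-40))/(1788 + √(1803 - 194)) = ((-27 - 84) + 40)/(1788 + √1609) = (-111 + 40)/(1788 + √1609) = -71/(1788 + √1609)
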